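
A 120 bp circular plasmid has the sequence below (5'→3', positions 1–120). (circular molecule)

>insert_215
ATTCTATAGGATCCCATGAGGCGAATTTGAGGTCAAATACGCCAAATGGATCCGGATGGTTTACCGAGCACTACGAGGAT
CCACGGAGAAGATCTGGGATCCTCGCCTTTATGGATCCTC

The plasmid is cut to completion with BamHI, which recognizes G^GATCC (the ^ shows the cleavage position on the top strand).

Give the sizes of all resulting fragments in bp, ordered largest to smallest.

39, 29, 20, 16, 16 bp

BamHI sites (GGATCC) start at positions 9, 48, 77, 97, 113.
BamHI cuts after the first base of each site, so after positions 9, 48, 77, 97, 113.
Circular molecule, 5 cuts → 5 fragments:
  10–48 → 39 bp
  49–77 → 29 bp
  78–97 → 20 bp
  98–113 → 16 bp
  114–120 then 1–9 → 7 + 9 = 16 bp
Sorted largest to smallest: 39, 29, 20, 16, 16 bp.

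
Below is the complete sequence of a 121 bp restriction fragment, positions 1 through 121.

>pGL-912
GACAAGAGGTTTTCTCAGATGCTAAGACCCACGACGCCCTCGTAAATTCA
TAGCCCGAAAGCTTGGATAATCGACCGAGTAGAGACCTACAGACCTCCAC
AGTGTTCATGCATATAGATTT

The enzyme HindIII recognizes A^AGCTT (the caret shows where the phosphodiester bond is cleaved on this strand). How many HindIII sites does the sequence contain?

AAGCTT occurs starting at position 59.
HindIII cuts at 1 site.

1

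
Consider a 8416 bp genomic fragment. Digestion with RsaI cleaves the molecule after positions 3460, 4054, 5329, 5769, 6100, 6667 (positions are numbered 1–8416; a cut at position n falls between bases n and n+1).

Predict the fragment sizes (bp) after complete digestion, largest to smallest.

Linear molecule, 6 cuts → 7 fragments:
  3460 − 0 = 3460 bp
  4054 − 3460 = 594 bp
  5329 − 4054 = 1275 bp
  5769 − 5329 = 440 bp
  6100 − 5769 = 331 bp
  6667 − 6100 = 567 bp
  8416 − 6667 = 1749 bp
Sorted largest to smallest: 3460, 1749, 1275, 594, 567, 440, 331 bp.

3460, 1749, 1275, 594, 567, 440, 331 bp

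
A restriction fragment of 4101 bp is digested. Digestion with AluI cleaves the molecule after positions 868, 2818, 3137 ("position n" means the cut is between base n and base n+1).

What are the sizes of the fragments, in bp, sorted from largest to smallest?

Linear molecule, 3 cuts → 4 fragments:
  868 − 0 = 868 bp
  2818 − 868 = 1950 bp
  3137 − 2818 = 319 bp
  4101 − 3137 = 964 bp
Sorted largest to smallest: 1950, 964, 868, 319 bp.

1950, 964, 868, 319 bp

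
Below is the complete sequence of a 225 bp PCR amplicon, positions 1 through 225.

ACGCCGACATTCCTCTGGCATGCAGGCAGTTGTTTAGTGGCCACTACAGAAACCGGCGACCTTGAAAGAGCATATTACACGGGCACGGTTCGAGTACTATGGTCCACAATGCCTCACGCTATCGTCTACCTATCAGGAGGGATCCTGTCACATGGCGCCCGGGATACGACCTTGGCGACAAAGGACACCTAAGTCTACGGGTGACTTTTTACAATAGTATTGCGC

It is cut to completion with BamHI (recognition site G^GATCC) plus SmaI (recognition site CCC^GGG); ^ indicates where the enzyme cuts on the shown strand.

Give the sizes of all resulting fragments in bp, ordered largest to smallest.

140, 65, 20 bp

The BamHI site (GGATCC) starts at position 140.
BamHI cuts after the first base of each site, so after position 140.
The SmaI site (CCCGGG) starts at position 158.
SmaI cuts after base 3 of each site, so after position 160.
Combined cut positions: 140, 160.
Linear molecule, 2 cuts → 3 fragments:
  1–140 → 140 bp
  141–160 → 20 bp
  161–225 → 65 bp
Sorted largest to smallest: 140, 65, 20 bp.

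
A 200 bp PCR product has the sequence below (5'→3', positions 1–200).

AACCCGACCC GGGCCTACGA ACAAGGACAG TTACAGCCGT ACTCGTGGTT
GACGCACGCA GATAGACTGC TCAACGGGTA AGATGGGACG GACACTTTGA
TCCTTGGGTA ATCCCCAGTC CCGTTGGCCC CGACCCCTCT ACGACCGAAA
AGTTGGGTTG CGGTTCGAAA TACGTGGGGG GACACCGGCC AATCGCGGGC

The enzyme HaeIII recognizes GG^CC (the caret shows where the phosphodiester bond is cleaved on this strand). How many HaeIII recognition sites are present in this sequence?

GGCC occurs starting at positions 12, 126, 187.
HaeIII cuts at 3 sites.

3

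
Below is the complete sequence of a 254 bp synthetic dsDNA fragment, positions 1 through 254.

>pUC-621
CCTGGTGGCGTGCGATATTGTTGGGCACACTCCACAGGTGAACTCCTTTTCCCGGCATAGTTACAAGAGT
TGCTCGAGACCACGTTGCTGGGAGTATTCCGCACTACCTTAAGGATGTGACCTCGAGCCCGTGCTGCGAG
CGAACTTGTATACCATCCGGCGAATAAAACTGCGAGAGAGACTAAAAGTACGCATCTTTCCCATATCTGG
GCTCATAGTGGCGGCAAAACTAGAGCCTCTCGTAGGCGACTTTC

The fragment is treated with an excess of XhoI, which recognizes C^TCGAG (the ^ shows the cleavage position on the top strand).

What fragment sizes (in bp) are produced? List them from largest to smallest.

132, 73, 49 bp

XhoI sites (CTCGAG) start at positions 73, 122.
XhoI cuts after the first base of each site, so after positions 73, 122.
Linear molecule, 2 cuts → 3 fragments:
  1–73 → 73 bp
  74–122 → 49 bp
  123–254 → 132 bp
Sorted largest to smallest: 132, 73, 49 bp.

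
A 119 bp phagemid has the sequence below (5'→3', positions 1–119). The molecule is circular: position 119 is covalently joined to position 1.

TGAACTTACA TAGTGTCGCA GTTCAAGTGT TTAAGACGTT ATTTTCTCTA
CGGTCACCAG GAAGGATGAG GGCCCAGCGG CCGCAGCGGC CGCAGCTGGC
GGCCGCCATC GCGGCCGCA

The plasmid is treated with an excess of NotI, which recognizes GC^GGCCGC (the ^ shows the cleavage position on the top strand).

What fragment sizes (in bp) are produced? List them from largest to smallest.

85, 13, 12, 9 bp

NotI sites (GCGGCCGC) start at positions 77, 86, 99, 111.
NotI cuts after base 2 of each site, so after positions 78, 87, 100, 112.
Circular molecule, 4 cuts → 4 fragments:
  79–87 → 9 bp
  88–100 → 13 bp
  101–112 → 12 bp
  113–119 then 1–78 → 7 + 78 = 85 bp
Sorted largest to smallest: 85, 13, 12, 9 bp.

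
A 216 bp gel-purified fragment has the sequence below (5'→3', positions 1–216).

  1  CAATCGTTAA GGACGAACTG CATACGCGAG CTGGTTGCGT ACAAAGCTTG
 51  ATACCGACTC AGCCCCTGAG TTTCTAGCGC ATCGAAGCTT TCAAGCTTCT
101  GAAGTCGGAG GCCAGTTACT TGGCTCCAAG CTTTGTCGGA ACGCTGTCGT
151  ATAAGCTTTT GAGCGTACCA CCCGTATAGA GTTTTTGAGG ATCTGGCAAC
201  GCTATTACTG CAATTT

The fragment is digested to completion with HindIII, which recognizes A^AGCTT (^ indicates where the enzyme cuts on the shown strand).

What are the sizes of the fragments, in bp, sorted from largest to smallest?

63, 44, 41, 35, 25, 8 bp

HindIII sites (AAGCTT) start at positions 44, 85, 93, 128, 153.
HindIII cuts after the first base of each site, so after positions 44, 85, 93, 128, 153.
Linear molecule, 5 cuts → 6 fragments:
  1–44 → 44 bp
  45–85 → 41 bp
  86–93 → 8 bp
  94–128 → 35 bp
  129–153 → 25 bp
  154–216 → 63 bp
Sorted largest to smallest: 63, 44, 41, 35, 25, 8 bp.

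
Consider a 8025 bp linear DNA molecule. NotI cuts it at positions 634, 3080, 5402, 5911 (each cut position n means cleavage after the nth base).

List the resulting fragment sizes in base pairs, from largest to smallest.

2446, 2322, 2114, 634, 509 bp

Linear molecule, 4 cuts → 5 fragments:
  634 − 0 = 634 bp
  3080 − 634 = 2446 bp
  5402 − 3080 = 2322 bp
  5911 − 5402 = 509 bp
  8025 − 5911 = 2114 bp
Sorted largest to smallest: 2446, 2322, 2114, 634, 509 bp.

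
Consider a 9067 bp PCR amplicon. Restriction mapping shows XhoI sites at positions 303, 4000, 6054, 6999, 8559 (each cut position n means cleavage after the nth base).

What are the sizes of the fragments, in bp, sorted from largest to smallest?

Linear molecule, 5 cuts → 6 fragments:
  303 − 0 = 303 bp
  4000 − 303 = 3697 bp
  6054 − 4000 = 2054 bp
  6999 − 6054 = 945 bp
  8559 − 6999 = 1560 bp
  9067 − 8559 = 508 bp
Sorted largest to smallest: 3697, 2054, 1560, 945, 508, 303 bp.

3697, 2054, 1560, 945, 508, 303 bp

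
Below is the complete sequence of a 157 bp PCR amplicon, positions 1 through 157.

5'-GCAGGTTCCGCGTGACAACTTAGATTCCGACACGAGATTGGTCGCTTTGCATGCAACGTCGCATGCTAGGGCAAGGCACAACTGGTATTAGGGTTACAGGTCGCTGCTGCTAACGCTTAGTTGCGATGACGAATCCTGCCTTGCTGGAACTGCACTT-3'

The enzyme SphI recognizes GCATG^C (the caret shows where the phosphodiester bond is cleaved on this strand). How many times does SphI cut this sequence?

2

GCATGC occurs starting at positions 49, 61.
SphI cuts at 2 sites.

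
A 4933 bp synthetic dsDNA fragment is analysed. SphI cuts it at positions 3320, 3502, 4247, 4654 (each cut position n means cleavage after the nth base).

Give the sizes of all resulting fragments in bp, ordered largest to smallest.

3320, 745, 407, 279, 182 bp

Linear molecule, 4 cuts → 5 fragments:
  3320 − 0 = 3320 bp
  3502 − 3320 = 182 bp
  4247 − 3502 = 745 bp
  4654 − 4247 = 407 bp
  4933 − 4654 = 279 bp
Sorted largest to smallest: 3320, 745, 407, 279, 182 bp.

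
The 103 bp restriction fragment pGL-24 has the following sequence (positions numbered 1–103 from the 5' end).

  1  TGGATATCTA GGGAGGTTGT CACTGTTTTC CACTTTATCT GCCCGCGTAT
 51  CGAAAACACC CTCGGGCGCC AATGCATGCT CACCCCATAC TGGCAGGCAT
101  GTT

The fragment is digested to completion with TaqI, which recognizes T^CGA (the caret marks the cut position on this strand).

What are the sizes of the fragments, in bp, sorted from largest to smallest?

The TaqI site (TCGA) starts at position 50.
TaqI cuts after the first base of each site, so after position 50.
Linear molecule, 1 cut → 2 fragments:
  1–50 → 50 bp
  51–103 → 53 bp
Sorted largest to smallest: 53, 50 bp.

53, 50 bp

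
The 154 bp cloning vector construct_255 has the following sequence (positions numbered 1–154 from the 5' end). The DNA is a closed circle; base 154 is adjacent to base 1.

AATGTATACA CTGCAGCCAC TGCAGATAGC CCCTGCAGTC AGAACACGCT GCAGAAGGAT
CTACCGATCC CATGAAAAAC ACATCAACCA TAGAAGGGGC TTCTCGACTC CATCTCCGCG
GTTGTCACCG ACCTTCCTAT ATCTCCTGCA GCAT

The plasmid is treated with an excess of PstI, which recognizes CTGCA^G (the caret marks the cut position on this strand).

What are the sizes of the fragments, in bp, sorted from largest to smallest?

PstI sites (CTGCAG) start at positions 11, 20, 33, 49, 146.
PstI cuts after base 5 of each site (before the last base), so after positions 15, 24, 37, 53, 150.
Circular molecule, 5 cuts → 5 fragments:
  16–24 → 9 bp
  25–37 → 13 bp
  38–53 → 16 bp
  54–150 → 97 bp
  151–154 then 1–15 → 4 + 15 = 19 bp
Sorted largest to smallest: 97, 19, 16, 13, 9 bp.

97, 19, 16, 13, 9 bp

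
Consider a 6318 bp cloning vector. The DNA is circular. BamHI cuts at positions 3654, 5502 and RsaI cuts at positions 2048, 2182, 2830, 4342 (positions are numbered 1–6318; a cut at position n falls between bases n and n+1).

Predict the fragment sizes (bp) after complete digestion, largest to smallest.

Combined cut positions (sorted): 2048, 2182, 2830, 3654, 4342, 5502.
Circular molecule, 6 cuts → 6 fragments:
  2182 − 2048 = 134 bp
  2830 − 2182 = 648 bp
  3654 − 2830 = 824 bp
  4342 − 3654 = 688 bp
  5502 − 4342 = 1160 bp
  wrap: 6318 − 5502 + 2048 = 2864 bp
Sorted largest to smallest: 2864, 1160, 824, 688, 648, 134 bp.

2864, 1160, 824, 688, 648, 134 bp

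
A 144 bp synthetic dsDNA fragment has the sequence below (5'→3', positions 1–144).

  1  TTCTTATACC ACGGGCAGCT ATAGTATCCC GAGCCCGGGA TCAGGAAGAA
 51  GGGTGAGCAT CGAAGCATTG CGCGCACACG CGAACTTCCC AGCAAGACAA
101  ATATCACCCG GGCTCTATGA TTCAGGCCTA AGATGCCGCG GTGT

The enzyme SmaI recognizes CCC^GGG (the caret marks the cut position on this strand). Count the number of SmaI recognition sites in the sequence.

CCCGGG occurs starting at positions 34, 107.
SmaI cuts at 2 sites.

2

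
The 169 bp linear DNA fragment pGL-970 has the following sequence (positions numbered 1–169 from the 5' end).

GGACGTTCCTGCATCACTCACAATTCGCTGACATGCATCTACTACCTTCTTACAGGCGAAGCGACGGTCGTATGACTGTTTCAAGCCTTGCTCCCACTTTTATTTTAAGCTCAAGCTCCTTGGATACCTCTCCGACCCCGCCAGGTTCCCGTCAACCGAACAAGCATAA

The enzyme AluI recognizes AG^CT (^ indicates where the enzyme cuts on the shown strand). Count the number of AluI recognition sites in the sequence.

AGCT occurs starting at positions 108, 114.
AluI cuts at 2 sites.

2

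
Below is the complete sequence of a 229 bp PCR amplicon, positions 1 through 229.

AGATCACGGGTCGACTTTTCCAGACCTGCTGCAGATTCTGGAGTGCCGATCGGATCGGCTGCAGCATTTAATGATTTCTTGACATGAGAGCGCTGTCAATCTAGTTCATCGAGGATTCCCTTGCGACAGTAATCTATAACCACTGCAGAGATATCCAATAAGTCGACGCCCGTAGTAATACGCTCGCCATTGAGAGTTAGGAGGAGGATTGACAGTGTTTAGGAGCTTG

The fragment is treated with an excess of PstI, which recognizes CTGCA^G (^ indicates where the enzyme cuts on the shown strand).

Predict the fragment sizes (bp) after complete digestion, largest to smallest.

84, 82, 33, 30 bp

PstI sites (CTGCAG) start at positions 29, 59, 143.
PstI cuts after base 5 of each site (before the last base), so after positions 33, 63, 147.
Linear molecule, 3 cuts → 4 fragments:
  1–33 → 33 bp
  34–63 → 30 bp
  64–147 → 84 bp
  148–229 → 82 bp
Sorted largest to smallest: 84, 82, 33, 30 bp.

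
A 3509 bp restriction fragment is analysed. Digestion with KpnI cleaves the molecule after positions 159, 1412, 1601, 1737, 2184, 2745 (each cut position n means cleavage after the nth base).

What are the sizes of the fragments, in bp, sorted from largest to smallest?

1253, 764, 561, 447, 189, 159, 136 bp

Linear molecule, 6 cuts → 7 fragments:
  159 − 0 = 159 bp
  1412 − 159 = 1253 bp
  1601 − 1412 = 189 bp
  1737 − 1601 = 136 bp
  2184 − 1737 = 447 bp
  2745 − 2184 = 561 bp
  3509 − 2745 = 764 bp
Sorted largest to smallest: 1253, 764, 561, 447, 189, 159, 136 bp.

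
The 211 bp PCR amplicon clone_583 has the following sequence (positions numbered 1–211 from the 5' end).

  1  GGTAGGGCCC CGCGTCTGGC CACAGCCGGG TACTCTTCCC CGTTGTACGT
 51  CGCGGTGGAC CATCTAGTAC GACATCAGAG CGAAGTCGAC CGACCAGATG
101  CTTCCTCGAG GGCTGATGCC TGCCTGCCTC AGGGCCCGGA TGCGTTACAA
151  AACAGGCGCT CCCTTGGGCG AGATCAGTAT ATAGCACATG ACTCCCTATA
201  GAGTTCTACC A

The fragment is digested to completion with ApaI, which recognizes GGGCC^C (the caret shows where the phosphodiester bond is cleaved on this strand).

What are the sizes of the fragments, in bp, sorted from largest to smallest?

127, 75, 9 bp

ApaI sites (GGGCCC) start at positions 5, 132.
ApaI cuts after base 5 of each site (before the last base), so after positions 9, 136.
Linear molecule, 2 cuts → 3 fragments:
  1–9 → 9 bp
  10–136 → 127 bp
  137–211 → 75 bp
Sorted largest to smallest: 127, 75, 9 bp.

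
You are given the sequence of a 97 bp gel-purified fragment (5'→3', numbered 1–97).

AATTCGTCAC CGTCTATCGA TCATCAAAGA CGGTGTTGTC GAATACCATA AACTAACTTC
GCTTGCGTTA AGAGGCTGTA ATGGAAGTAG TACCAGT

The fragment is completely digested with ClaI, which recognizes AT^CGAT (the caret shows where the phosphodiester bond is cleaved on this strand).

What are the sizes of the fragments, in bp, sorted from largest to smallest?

80, 17 bp

The ClaI site (ATCGAT) starts at position 16.
ClaI cuts after base 2 of each site, so after position 17.
Linear molecule, 1 cut → 2 fragments:
  1–17 → 17 bp
  18–97 → 80 bp
Sorted largest to smallest: 80, 17 bp.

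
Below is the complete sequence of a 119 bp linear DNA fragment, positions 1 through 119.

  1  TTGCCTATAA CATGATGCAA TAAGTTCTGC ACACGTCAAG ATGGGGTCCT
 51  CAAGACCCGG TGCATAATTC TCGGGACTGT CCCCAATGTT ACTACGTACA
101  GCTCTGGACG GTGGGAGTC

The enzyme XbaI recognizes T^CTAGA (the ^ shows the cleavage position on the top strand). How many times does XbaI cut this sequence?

No occurrence of TCTAGA is present in the sequence.
XbaI does not cut: 0 sites.

0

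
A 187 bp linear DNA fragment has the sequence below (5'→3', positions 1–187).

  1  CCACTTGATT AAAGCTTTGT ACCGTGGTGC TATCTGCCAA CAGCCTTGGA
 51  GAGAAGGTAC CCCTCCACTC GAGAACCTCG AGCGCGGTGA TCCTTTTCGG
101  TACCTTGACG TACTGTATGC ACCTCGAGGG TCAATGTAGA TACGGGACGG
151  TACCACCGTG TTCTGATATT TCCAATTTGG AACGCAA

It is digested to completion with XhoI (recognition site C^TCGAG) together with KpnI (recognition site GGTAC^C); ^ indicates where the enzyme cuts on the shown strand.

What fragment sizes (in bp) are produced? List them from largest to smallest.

XhoI sites (CTCGAG) start at positions 68, 77, 123.
XhoI cuts after the first base of each site, so after positions 68, 77, 123.
KpnI sites (GGTACC) start at positions 56, 99, 149.
KpnI cuts after base 5 of each site (before the last base), so after positions 60, 103, 153.
Combined cut positions: 60, 68, 77, 103, 123, 153.
Linear molecule, 6 cuts → 7 fragments:
  1–60 → 60 bp
  61–68 → 8 bp
  69–77 → 9 bp
  78–103 → 26 bp
  104–123 → 20 bp
  124–153 → 30 bp
  154–187 → 34 bp
Sorted largest to smallest: 60, 34, 30, 26, 20, 9, 8 bp.

60, 34, 30, 26, 20, 9, 8 bp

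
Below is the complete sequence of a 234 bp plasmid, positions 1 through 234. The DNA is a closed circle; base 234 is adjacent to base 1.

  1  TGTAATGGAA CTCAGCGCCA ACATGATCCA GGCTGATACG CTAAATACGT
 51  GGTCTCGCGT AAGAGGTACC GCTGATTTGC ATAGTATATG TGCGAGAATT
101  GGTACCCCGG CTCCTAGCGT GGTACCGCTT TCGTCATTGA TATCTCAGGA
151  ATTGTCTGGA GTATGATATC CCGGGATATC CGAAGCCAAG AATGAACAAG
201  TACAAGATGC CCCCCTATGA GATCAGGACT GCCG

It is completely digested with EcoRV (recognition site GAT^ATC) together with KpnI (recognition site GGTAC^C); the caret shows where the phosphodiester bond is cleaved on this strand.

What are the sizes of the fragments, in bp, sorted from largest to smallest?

126, 36, 26, 20, 16, 10 bp

EcoRV sites (GATATC) start at positions 139, 165, 175.
EcoRV cuts after base 3 of each site, so after positions 141, 167, 177.
KpnI sites (GGTACC) start at positions 65, 101, 121.
KpnI cuts after base 5 of each site (before the last base), so after positions 69, 105, 125.
Combined cut positions: 69, 105, 125, 141, 167, 177.
Circular molecule, 6 cuts → 6 fragments:
  70–105 → 36 bp
  106–125 → 20 bp
  126–141 → 16 bp
  142–167 → 26 bp
  168–177 → 10 bp
  178–234 then 1–69 → 57 + 69 = 126 bp
Sorted largest to smallest: 126, 36, 26, 20, 16, 10 bp.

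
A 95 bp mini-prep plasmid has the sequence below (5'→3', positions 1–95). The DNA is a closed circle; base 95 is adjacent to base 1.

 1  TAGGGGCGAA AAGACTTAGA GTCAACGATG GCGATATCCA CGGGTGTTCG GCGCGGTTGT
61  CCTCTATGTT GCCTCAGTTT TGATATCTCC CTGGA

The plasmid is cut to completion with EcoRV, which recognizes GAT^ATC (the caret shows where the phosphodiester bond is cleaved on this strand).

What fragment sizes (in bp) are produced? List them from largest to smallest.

49, 46 bp

EcoRV sites (GATATC) start at positions 33, 82.
EcoRV cuts after base 3 of each site, so after positions 35, 84.
Circular molecule, 2 cuts → 2 fragments:
  36–84 → 49 bp
  85–95 then 1–35 → 11 + 35 = 46 bp
Sorted largest to smallest: 49, 46 bp.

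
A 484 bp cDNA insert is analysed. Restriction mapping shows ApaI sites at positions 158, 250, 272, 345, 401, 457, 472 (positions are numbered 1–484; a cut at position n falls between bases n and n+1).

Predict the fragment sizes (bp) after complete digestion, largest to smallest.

Linear molecule, 7 cuts → 8 fragments:
  158 − 0 = 158 bp
  250 − 158 = 92 bp
  272 − 250 = 22 bp
  345 − 272 = 73 bp
  401 − 345 = 56 bp
  457 − 401 = 56 bp
  472 − 457 = 15 bp
  484 − 472 = 12 bp
Sorted largest to smallest: 158, 92, 73, 56, 56, 22, 15, 12 bp.

158, 92, 73, 56, 56, 22, 15, 12 bp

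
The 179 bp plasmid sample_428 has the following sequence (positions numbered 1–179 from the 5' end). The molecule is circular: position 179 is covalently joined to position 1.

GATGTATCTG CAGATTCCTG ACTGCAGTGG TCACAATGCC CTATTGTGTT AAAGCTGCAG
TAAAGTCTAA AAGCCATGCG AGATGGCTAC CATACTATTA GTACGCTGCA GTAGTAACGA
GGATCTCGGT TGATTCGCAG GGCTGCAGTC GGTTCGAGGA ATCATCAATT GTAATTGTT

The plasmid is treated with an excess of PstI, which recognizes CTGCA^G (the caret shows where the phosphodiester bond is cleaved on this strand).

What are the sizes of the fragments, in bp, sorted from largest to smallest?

51, 44, 37, 33, 14 bp

PstI sites (CTGCAG) start at positions 8, 22, 55, 106, 143.
PstI cuts after base 5 of each site (before the last base), so after positions 12, 26, 59, 110, 147.
Circular molecule, 5 cuts → 5 fragments:
  13–26 → 14 bp
  27–59 → 33 bp
  60–110 → 51 bp
  111–147 → 37 bp
  148–179 then 1–12 → 32 + 12 = 44 bp
Sorted largest to smallest: 51, 44, 37, 33, 14 bp.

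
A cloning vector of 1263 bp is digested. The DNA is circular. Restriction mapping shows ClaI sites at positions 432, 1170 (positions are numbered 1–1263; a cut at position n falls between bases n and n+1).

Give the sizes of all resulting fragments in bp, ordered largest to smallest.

738, 525 bp

Circular molecule, 2 cuts → 2 fragments:
  1170 − 432 = 738 bp
  wrap: 1263 − 1170 + 432 = 525 bp
Sorted largest to smallest: 738, 525 bp.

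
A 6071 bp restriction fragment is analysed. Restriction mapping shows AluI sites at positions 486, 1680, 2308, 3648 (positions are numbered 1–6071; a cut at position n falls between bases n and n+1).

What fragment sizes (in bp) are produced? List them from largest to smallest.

2423, 1340, 1194, 628, 486 bp

Linear molecule, 4 cuts → 5 fragments:
  486 − 0 = 486 bp
  1680 − 486 = 1194 bp
  2308 − 1680 = 628 bp
  3648 − 2308 = 1340 bp
  6071 − 3648 = 2423 bp
Sorted largest to smallest: 2423, 1340, 1194, 628, 486 bp.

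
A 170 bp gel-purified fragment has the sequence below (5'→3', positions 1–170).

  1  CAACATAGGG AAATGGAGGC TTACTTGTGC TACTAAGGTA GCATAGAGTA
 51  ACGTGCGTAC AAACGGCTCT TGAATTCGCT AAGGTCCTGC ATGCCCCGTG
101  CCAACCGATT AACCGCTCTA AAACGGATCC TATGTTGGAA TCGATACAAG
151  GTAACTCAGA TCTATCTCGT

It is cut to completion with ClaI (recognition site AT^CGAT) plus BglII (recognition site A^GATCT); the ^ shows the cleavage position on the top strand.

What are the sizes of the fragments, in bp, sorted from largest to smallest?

141, 17, 12 bp

The ClaI site (ATCGAT) starts at position 140.
ClaI cuts after base 2 of each site, so after position 141.
The BglII site (AGATCT) starts at position 158.
BglII cuts after the first base of each site, so after position 158.
Combined cut positions: 141, 158.
Linear molecule, 2 cuts → 3 fragments:
  1–141 → 141 bp
  142–158 → 17 bp
  159–170 → 12 bp
Sorted largest to smallest: 141, 17, 12 bp.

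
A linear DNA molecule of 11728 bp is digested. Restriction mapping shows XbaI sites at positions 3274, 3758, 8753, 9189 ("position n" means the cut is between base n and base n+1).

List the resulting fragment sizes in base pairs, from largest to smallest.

4995, 3274, 2539, 484, 436 bp

Linear molecule, 4 cuts → 5 fragments:
  3274 − 0 = 3274 bp
  3758 − 3274 = 484 bp
  8753 − 3758 = 4995 bp
  9189 − 8753 = 436 bp
  11728 − 9189 = 2539 bp
Sorted largest to smallest: 4995, 3274, 2539, 484, 436 bp.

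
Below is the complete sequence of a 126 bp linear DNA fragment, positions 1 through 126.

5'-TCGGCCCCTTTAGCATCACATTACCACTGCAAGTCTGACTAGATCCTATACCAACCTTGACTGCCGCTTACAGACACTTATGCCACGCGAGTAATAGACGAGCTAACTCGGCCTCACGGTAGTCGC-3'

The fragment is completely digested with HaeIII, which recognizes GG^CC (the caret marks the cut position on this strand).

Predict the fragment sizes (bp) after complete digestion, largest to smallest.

107, 15, 4 bp

HaeIII sites (GGCC) start at positions 3, 110.
HaeIII cuts after base 2 of each site, so after positions 4, 111.
Linear molecule, 2 cuts → 3 fragments:
  1–4 → 4 bp
  5–111 → 107 bp
  112–126 → 15 bp
Sorted largest to smallest: 107, 15, 4 bp.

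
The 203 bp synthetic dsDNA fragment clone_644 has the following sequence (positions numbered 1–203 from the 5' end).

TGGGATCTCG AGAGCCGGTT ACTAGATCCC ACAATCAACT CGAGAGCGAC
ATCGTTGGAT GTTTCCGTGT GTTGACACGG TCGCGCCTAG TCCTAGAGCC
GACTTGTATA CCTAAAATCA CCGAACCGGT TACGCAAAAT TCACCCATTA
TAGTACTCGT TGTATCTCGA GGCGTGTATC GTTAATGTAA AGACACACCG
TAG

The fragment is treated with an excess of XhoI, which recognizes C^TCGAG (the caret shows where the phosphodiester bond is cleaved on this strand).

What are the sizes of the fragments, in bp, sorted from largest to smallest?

127, 37, 32, 7 bp

XhoI sites (CTCGAG) start at positions 7, 39, 166.
XhoI cuts after the first base of each site, so after positions 7, 39, 166.
Linear molecule, 3 cuts → 4 fragments:
  1–7 → 7 bp
  8–39 → 32 bp
  40–166 → 127 bp
  167–203 → 37 bp
Sorted largest to smallest: 127, 37, 32, 7 bp.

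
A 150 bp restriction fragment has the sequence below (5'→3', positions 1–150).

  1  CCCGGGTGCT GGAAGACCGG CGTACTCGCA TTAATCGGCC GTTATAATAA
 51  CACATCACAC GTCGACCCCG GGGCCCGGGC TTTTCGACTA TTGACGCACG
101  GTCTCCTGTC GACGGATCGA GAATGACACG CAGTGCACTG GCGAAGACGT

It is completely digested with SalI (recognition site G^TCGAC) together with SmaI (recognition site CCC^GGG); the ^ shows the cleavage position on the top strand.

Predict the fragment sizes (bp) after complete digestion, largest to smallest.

SalI sites (GTCGAC) start at positions 61, 108.
SalI cuts after the first base of each site, so after positions 61, 108.
SmaI sites (CCCGGG) start at positions 1, 67, 74.
SmaI cuts after base 3 of each site, so after positions 3, 69, 76.
Combined cut positions: 3, 61, 69, 76, 108.
Linear molecule, 5 cuts → 6 fragments:
  1–3 → 3 bp
  4–61 → 58 bp
  62–69 → 8 bp
  70–76 → 7 bp
  77–108 → 32 bp
  109–150 → 42 bp
Sorted largest to smallest: 58, 42, 32, 8, 7, 3 bp.

58, 42, 32, 8, 7, 3 bp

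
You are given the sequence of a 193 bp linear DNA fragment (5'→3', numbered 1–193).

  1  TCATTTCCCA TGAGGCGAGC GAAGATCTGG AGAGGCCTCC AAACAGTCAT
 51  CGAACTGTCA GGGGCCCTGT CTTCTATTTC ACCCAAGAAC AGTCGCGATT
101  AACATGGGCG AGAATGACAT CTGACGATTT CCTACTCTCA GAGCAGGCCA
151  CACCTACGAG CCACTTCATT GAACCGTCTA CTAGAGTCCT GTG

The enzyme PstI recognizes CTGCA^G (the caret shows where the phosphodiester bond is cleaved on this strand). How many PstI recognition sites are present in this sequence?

No occurrence of CTGCAG is present in the sequence.
PstI does not cut: 0 sites.

0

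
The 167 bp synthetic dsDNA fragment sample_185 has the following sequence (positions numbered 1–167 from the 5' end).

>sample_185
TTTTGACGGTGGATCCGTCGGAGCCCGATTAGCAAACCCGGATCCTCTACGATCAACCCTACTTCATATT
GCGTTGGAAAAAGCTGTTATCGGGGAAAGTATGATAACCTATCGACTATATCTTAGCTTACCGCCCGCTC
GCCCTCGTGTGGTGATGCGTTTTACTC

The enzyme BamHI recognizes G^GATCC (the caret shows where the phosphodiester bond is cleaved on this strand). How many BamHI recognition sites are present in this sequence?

2

GGATCC occurs starting at positions 11, 40.
BamHI cuts at 2 sites.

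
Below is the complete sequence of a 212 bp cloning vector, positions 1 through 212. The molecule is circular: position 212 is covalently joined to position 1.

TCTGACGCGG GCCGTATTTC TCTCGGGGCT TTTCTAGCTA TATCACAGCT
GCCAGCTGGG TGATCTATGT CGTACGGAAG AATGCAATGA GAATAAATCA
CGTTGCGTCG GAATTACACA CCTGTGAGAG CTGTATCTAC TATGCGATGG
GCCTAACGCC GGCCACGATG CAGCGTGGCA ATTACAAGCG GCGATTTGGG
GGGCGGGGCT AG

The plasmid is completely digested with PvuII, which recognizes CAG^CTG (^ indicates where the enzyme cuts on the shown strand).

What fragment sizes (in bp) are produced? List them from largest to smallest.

205, 7 bp

PvuII sites (CAGCTG) start at positions 46, 53.
PvuII cuts after base 3 of each site, so after positions 48, 55.
Circular molecule, 2 cuts → 2 fragments:
  49–55 → 7 bp
  56–212 then 1–48 → 157 + 48 = 205 bp
Sorted largest to smallest: 205, 7 bp.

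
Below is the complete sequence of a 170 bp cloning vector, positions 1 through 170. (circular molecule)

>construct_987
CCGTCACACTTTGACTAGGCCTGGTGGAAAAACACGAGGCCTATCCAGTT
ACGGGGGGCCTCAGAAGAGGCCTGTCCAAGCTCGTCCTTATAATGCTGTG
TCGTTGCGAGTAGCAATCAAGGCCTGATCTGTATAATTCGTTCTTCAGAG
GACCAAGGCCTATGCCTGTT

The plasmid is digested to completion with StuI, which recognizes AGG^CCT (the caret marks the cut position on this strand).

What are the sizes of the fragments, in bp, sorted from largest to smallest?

52, 36, 31, 31, 20 bp

StuI sites (AGGCCT) start at positions 17, 37, 68, 120, 156.
StuI cuts after base 3 of each site, so after positions 19, 39, 70, 122, 158.
Circular molecule, 5 cuts → 5 fragments:
  20–39 → 20 bp
  40–70 → 31 bp
  71–122 → 52 bp
  123–158 → 36 bp
  159–170 then 1–19 → 12 + 19 = 31 bp
Sorted largest to smallest: 52, 36, 31, 31, 20 bp.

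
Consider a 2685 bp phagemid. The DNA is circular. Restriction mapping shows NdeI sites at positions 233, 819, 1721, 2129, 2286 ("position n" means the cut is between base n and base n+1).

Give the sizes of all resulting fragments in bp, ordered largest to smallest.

902, 632, 586, 408, 157 bp

Circular molecule, 5 cuts → 5 fragments:
  819 − 233 = 586 bp
  1721 − 819 = 902 bp
  2129 − 1721 = 408 bp
  2286 − 2129 = 157 bp
  wrap: 2685 − 2286 + 233 = 632 bp
Sorted largest to smallest: 902, 632, 586, 408, 157 bp.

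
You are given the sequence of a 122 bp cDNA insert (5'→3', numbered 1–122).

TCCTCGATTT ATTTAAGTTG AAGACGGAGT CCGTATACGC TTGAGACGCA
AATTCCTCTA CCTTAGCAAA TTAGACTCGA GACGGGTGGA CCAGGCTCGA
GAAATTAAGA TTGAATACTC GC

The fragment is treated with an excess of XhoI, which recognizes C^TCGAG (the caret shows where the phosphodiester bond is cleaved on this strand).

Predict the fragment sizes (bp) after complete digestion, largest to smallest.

76, 26, 20 bp

XhoI sites (CTCGAG) start at positions 76, 96.
XhoI cuts after the first base of each site, so after positions 76, 96.
Linear molecule, 2 cuts → 3 fragments:
  1–76 → 76 bp
  77–96 → 20 bp
  97–122 → 26 bp
Sorted largest to smallest: 76, 26, 20 bp.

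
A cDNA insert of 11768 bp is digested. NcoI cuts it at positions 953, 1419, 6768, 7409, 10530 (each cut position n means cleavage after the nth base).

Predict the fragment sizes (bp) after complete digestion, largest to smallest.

5349, 3121, 1238, 953, 641, 466 bp

Linear molecule, 5 cuts → 6 fragments:
  953 − 0 = 953 bp
  1419 − 953 = 466 bp
  6768 − 1419 = 5349 bp
  7409 − 6768 = 641 bp
  10530 − 7409 = 3121 bp
  11768 − 10530 = 1238 bp
Sorted largest to smallest: 5349, 3121, 1238, 953, 641, 466 bp.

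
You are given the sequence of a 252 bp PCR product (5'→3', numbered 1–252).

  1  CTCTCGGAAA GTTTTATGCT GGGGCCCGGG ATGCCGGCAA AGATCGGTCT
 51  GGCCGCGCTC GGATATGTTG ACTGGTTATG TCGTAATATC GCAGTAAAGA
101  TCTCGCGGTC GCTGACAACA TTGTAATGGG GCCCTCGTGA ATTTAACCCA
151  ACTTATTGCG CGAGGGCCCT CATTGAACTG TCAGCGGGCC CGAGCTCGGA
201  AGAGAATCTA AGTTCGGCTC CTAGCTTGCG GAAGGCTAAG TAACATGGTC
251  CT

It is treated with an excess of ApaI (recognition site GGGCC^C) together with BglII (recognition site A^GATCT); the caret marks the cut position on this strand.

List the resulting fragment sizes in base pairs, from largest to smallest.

72, 62, 35, 35, 26, 22 bp

ApaI sites (GGGCCC) start at positions 22, 129, 164, 186.
ApaI cuts after base 5 of each site (before the last base), so after positions 26, 133, 168, 190.
The BglII site (AGATCT) starts at position 98.
BglII cuts after the first base of each site, so after position 98.
Combined cut positions: 26, 98, 133, 168, 190.
Linear molecule, 5 cuts → 6 fragments:
  1–26 → 26 bp
  27–98 → 72 bp
  99–133 → 35 bp
  134–168 → 35 bp
  169–190 → 22 bp
  191–252 → 62 bp
Sorted largest to smallest: 72, 62, 35, 35, 26, 22 bp.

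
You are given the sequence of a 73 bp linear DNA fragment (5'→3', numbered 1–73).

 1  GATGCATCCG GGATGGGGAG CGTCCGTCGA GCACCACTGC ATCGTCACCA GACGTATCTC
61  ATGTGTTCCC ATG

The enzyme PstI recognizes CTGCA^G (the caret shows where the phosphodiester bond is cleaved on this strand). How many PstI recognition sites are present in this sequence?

No occurrence of CTGCAG is present in the sequence.
PstI does not cut: 0 sites.

0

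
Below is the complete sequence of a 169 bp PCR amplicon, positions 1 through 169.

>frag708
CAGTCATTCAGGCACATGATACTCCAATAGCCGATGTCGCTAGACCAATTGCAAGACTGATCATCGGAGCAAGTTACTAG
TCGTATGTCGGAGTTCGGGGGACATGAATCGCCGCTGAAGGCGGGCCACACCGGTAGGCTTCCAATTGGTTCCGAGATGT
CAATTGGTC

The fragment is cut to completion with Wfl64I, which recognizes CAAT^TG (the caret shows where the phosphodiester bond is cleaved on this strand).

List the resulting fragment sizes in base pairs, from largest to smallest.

97, 49, 18, 5 bp

Wfl64I sites (CAATTG) start at positions 46, 143, 161.
Wfl64I cuts after base 4 of each site, so after positions 49, 146, 164.
Linear molecule, 3 cuts → 4 fragments:
  1–49 → 49 bp
  50–146 → 97 bp
  147–164 → 18 bp
  165–169 → 5 bp
Sorted largest to smallest: 97, 49, 18, 5 bp.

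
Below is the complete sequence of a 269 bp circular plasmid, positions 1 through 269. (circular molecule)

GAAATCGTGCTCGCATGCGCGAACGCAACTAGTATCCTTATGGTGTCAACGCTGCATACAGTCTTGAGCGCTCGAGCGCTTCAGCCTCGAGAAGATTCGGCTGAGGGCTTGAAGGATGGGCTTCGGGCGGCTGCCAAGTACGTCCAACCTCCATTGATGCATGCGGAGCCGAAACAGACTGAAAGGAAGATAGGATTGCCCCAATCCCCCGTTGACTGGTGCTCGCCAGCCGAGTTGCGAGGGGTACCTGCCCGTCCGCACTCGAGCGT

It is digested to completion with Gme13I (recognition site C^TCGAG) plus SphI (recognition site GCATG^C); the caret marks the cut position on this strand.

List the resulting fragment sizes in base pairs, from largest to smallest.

98, 77, 54, 25, 15 bp

Gme13I sites (CTCGAG) start at positions 71, 86, 261.
Gme13I cuts after the first base of each site, so after positions 71, 86, 261.
SphI sites (GCATGC) start at positions 13, 159.
SphI cuts after base 5 of each site (before the last base), so after positions 17, 163.
Combined cut positions: 17, 71, 86, 163, 261.
Circular molecule, 5 cuts → 5 fragments:
  18–71 → 54 bp
  72–86 → 15 bp
  87–163 → 77 bp
  164–261 → 98 bp
  262–269 then 1–17 → 8 + 17 = 25 bp
Sorted largest to smallest: 98, 77, 54, 25, 15 bp.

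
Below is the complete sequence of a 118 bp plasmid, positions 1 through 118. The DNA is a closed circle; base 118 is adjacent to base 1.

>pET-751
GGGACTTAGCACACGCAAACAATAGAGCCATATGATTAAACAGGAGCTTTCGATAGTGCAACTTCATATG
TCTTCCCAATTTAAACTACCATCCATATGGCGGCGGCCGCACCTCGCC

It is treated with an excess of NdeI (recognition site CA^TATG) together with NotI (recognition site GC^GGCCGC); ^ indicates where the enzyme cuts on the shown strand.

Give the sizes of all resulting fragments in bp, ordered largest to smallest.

44, 36, 29, 9 bp

NdeI sites (CATATG) start at positions 29, 65, 94.
NdeI cuts after base 2 of each site, so after positions 30, 66, 95.
The NotI site (GCGGCCGC) starts at position 103.
NotI cuts after base 2 of each site, so after position 104.
Combined cut positions: 30, 66, 95, 104.
Circular molecule, 4 cuts → 4 fragments:
  31–66 → 36 bp
  67–95 → 29 bp
  96–104 → 9 bp
  105–118 then 1–30 → 14 + 30 = 44 bp
Sorted largest to smallest: 44, 36, 29, 9 bp.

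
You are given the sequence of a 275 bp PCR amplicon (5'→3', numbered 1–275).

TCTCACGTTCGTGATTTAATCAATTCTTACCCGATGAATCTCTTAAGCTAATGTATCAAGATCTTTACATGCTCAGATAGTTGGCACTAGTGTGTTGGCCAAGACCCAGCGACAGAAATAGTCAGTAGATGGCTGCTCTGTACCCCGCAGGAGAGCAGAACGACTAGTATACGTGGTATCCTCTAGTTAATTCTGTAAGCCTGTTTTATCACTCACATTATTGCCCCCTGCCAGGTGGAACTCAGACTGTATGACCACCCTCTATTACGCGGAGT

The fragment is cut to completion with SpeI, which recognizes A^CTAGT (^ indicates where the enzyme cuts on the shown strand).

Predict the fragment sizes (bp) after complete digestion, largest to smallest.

SpeI sites (ACTAGT) start at positions 86, 163.
SpeI cuts after the first base of each site, so after positions 86, 163.
Linear molecule, 2 cuts → 3 fragments:
  1–86 → 86 bp
  87–163 → 77 bp
  164–275 → 112 bp
Sorted largest to smallest: 112, 86, 77 bp.

112, 86, 77 bp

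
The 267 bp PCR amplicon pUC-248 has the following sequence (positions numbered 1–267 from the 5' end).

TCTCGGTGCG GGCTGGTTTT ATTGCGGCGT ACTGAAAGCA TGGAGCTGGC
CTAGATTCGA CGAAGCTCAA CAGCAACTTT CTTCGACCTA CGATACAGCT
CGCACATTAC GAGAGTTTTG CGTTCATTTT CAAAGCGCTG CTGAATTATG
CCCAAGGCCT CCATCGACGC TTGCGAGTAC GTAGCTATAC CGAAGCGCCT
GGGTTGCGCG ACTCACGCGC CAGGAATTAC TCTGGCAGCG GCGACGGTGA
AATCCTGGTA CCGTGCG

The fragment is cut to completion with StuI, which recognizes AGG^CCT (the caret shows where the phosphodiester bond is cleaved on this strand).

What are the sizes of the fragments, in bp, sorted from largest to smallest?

157, 110 bp

The StuI site (AGGCCT) starts at position 155.
StuI cuts after base 3 of each site, so after position 157.
Linear molecule, 1 cut → 2 fragments:
  1–157 → 157 bp
  158–267 → 110 bp
Sorted largest to smallest: 157, 110 bp.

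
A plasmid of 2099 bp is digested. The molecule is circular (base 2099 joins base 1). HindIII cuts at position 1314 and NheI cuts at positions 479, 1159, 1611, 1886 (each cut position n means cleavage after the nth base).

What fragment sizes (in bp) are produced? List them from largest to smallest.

692, 680, 297, 275, 155 bp

Combined cut positions (sorted): 479, 1159, 1314, 1611, 1886.
Circular molecule, 5 cuts → 5 fragments:
  1159 − 479 = 680 bp
  1314 − 1159 = 155 bp
  1611 − 1314 = 297 bp
  1886 − 1611 = 275 bp
  wrap: 2099 − 1886 + 479 = 692 bp
Sorted largest to smallest: 692, 680, 297, 275, 155 bp.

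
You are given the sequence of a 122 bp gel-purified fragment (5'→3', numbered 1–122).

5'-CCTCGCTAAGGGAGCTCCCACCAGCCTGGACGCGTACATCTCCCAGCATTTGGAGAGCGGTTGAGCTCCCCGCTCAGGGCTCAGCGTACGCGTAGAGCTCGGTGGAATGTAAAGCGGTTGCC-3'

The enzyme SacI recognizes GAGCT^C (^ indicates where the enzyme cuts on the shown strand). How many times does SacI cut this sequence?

3

GAGCTC occurs starting at positions 12, 63, 95.
SacI cuts at 3 sites.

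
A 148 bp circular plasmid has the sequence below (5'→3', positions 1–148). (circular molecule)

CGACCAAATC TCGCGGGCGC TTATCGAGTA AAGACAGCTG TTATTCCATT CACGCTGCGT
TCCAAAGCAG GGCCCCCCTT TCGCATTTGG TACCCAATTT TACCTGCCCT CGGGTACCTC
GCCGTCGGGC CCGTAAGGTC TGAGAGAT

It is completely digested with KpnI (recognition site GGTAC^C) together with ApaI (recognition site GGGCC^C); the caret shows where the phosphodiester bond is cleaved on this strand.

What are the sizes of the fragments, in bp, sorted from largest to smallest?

91, 24, 19, 14 bp

KpnI sites (GGTACC) start at positions 89, 113.
KpnI cuts after base 5 of each site (before the last base), so after positions 93, 117.
ApaI sites (GGGCCC) start at positions 70, 127.
ApaI cuts after base 5 of each site (before the last base), so after positions 74, 131.
Combined cut positions: 74, 93, 117, 131.
Circular molecule, 4 cuts → 4 fragments:
  75–93 → 19 bp
  94–117 → 24 bp
  118–131 → 14 bp
  132–148 then 1–74 → 17 + 74 = 91 bp
Sorted largest to smallest: 91, 24, 19, 14 bp.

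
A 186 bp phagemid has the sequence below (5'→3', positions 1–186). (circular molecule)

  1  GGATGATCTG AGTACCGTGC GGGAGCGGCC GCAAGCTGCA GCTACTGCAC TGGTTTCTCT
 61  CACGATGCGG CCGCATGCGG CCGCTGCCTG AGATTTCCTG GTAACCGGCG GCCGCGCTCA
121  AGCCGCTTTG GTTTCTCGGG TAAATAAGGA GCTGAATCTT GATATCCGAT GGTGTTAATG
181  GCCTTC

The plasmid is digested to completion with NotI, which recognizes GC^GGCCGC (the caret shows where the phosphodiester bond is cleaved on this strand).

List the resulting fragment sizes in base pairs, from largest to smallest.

NotI sites (GCGGCCGC) start at positions 25, 67, 77, 108.
NotI cuts after base 2 of each site, so after positions 26, 68, 78, 109.
Circular molecule, 4 cuts → 4 fragments:
  27–68 → 42 bp
  69–78 → 10 bp
  79–109 → 31 bp
  110–186 then 1–26 → 77 + 26 = 103 bp
Sorted largest to smallest: 103, 42, 31, 10 bp.

103, 42, 31, 10 bp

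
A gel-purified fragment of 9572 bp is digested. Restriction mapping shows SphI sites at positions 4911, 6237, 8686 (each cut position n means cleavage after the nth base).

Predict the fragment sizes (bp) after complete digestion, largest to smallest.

4911, 2449, 1326, 886 bp

Linear molecule, 3 cuts → 4 fragments:
  4911 − 0 = 4911 bp
  6237 − 4911 = 1326 bp
  8686 − 6237 = 2449 bp
  9572 − 8686 = 886 bp
Sorted largest to smallest: 4911, 2449, 1326, 886 bp.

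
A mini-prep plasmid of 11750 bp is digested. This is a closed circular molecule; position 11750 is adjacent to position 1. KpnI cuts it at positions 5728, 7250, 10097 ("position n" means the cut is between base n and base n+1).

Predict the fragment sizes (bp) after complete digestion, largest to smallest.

Circular molecule, 3 cuts → 3 fragments:
  7250 − 5728 = 1522 bp
  10097 − 7250 = 2847 bp
  wrap: 11750 − 10097 + 5728 = 7381 bp
Sorted largest to smallest: 7381, 2847, 1522 bp.

7381, 2847, 1522 bp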